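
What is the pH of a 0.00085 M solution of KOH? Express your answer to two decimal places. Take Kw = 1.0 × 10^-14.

KOH is a strong base; [OH-] = 0.00085 M.
pOH = -log(0.00085) = 3.07
pH = 14.00 - 3.07 = 10.93

pH = 10.93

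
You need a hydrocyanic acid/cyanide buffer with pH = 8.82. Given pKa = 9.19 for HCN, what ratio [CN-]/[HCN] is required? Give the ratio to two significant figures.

pH = pKa + log(r) ⇒ log(r) = 8.82 − 9.19 = -0.37
r = [CN-]/[HCN] = 10^(-0.37) = 0.427

ratio = 0.43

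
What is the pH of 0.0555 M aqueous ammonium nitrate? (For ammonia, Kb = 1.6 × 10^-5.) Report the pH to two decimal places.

NH4+ is the conjugate acid of the weak base NH3.
Ka = Kw/Kb = 1.0×10^-14 / 1.6 × 10^-5 = 6.25 × 10^-10
Let x = [H+] at equilibrium. Ka = x²/(0.0555 − x).
Since Ka ≪ C₀, x ≈ √(Ka·C₀) = 5.89 × 10^-6 M.
pH = −log(5.89 × 10^-6) = 5.23

pH = 5.23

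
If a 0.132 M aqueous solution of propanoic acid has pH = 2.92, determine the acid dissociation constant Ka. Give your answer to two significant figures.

[H+] = 10^(-2.92) = 1.20 × 10^-3 M
At equilibrium [HA] = 0.132 − 1.20 × 10^-3 = 1.31 × 10^-1 M
Ka = [H+][A-]/[HA] = (1.20 × 10^-3)² / 1.31 × 10^-1 = 1.1 × 10^-5

Ka = 1.1 × 10^-5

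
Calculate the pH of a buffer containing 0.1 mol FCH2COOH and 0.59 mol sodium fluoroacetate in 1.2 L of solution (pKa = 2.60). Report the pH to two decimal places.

pH = pKa + log([A⁻]/[HA]) = 2.60 + log(0.59/0.1)
pH = 2.60 + (+0.771) = 3.37

pH = 3.37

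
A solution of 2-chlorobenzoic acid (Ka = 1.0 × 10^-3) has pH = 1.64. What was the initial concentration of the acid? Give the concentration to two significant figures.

C₀ = 5.5 × 10^-1 M

[H+] = 10^(-1.64) = 2.29 × 10^-2 M = x
Ka = x²/(C₀ − x) ⇒ C₀ = x + x²/Ka
C₀ = 2.29 × 10^-2 + (2.29 × 10^-2)²/(1.0 × 10^-3) = 5.47 × 10^-1 M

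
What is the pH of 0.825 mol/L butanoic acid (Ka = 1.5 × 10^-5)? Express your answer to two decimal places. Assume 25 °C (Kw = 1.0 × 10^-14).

CH3(CH2)2COOH ⇌ CH3(CH2)2COO- + H+
Let x = [H+] at equilibrium. Ka = x²/(0.825 − x).
Since Ka ≪ C₀, x ≈ √(Ka·C₀) = 3.52 × 10^-3 M.
pH = −log[H+] = −log(3.52 × 10^-3) = 2.45

pH = 2.45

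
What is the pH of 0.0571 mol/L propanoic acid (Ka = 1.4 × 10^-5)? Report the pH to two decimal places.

CH3CH2COOH ⇌ CH3CH2COO- + H+
Ka = [H+]²/(0.0571 − [H+]) = 1.4 × 10^-5
Assume [H+] ≪ 0.0571: [H+] ≈ √(1.4 × 10^-5 × 0.0571) = 8.94 × 10^-4 M
([H+]/C₀ = 1.6% < 5%, so the approximation holds.)
pH = −log[H+] = −log(8.94 × 10^-4) = 3.05

pH = 3.05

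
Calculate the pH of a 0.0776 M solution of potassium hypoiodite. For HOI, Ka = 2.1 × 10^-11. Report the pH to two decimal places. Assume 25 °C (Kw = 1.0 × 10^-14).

pH = 11.77

OI- is the conjugate base of the weak acid HOI.
Kb = Kw/Ka = 1.0×10^-14 / 2.1 × 10^-11 = 4.76 × 10^-4
Kb = [OH-]²/(0.0776 − [OH-]) = 4.76 × 10^-4
[OH-] is not negligible relative to C₀; solve [OH-]² + 0.000476·[OH-] − 3.69e-05 = 0.
[OH-] = [−0.000476 + √(0.000476² + 0.000148)]/2 = 5.84 × 10^-3 M
pOH = −log(5.84 × 10^-3) = 2.23; pH = 14.00 − 2.23 = 11.77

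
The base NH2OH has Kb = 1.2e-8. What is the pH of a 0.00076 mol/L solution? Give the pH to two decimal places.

NH2OH + H2O ⇌ NH3OH+ + OH-
Let x = [OH-] at equilibrium. Kb = x²/(0.00076 − x).
Since Kb ≪ C₀, x ≈ √(Kb·C₀) = 3.02 × 10^-6 M.
Check: 0.4% ionized — well under 5%, approximation valid.
pOH = 5.52, so pH = 14.00 − pOH = 8.48

pH = 8.48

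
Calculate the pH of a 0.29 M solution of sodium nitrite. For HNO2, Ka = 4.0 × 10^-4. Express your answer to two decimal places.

NO2- is the conjugate base of the weak acid HNO2.
Kb = Kw/Ka = 1.0×10^-14 / 4.0 × 10^-4 = 2.50 × 10^-11
Kb = [OH-]²/(0.29 − [OH-]) = 2.50 × 10^-11
Assume [OH-] ≪ 0.29: [OH-] ≈ √(2.50 × 10^-11 × 0.29) = 2.69 × 10^-6 M
pOH = 5.57, so pH = 14.00 − pOH = 8.43

pH = 8.43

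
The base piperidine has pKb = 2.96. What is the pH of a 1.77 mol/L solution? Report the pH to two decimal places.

C5H10NH + H2O ⇌ C5H10NH2+ + OH-
Kb = 10^(−2.96) = 1.10 × 10^-3
From the ICE table, Kb = x²/(1.77 − x) = 1.10 × 10^-3.
Since Kb ≪ C₀, x ≈ √(Kb·C₀) = 4.41 × 10^-2 M.
Check: 2.5% ionized — well under 5%, approximation valid.
pOH = 1.36, so pH = 14.00 − pOH = 12.64

pH = 12.64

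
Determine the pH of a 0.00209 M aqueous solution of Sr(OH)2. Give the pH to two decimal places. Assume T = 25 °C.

Sr(OH)2 is a strong base (each formula unit releases 2 OH-); [OH-] = 0.00418 M.
pOH = -log(0.00418) = 2.38
pH = 14.00 - 2.38 = 11.62

pH = 11.62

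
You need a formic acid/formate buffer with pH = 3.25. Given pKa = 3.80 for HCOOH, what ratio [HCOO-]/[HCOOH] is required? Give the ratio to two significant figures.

ratio = 0.28

pH = pKa + log(r) ⇒ log(r) = 3.25 − 3.80 = -0.55
r = [HCOO-]/[HCOOH] = 10^(-0.55) = 0.282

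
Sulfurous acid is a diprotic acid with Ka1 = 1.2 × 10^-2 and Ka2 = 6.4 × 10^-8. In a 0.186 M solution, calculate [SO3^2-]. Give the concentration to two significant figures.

6.4 × 10^-8 M

First ionization gives [H+] ≈ [HSO3-] = 4.16 × 10^-2 M.
Second step: Ka2 = [H+][SO3^2-]/[HSO3-] ≈ [SO3^2-] (since [H+] ≈ [HSO3-]).
So [SO3^2-] ≈ Ka2.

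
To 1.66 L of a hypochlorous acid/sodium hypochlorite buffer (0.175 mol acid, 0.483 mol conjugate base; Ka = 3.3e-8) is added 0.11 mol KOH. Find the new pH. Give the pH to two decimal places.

pH = 8.44

After neutralization: n(HOCl) = 0.065 mol, n(OCl-) = 0.593 mol.
pKa = −log(3.3 × 10^-8) = 7.481
Henderson–Hasselbalch with mole ratio 0.593/0.065: pH = 7.481 + (+0.960)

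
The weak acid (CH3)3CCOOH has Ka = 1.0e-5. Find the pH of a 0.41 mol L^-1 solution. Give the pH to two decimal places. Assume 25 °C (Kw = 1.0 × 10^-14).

pH = 2.69

(CH3)3CCOOH ⇌ (CH3)3CCOO- + H+
From the ICE table, Ka = [H+]²/(0.41 − [H+]) = 1.0 × 10^-5.
Neglecting [H+] in the denominator: [H+] = √(1.0 × 10^-5 × 0.41) = 2.02 × 10^-3 M
Check: 0.49% ionized — well under 5%, approximation valid.
pH = −log[H+] = −log(2.02 × 10^-3) = 2.69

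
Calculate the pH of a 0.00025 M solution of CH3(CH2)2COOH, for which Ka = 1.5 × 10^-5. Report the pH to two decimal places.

pH = 4.27

CH3(CH2)2COOH ⇌ CH3(CH2)2COO- + H+
From the ICE table, Ka = [H+]²/(0.00025 − [H+]) = 1.5 × 10^-5.
[H+] is not negligible relative to C₀; solve [H+]² + 1.5e-05·[H+] − 3.75e-09 = 0.
[H+] = [−1.5e-05 + √(1.5e-05² + 1.5e-08)]/2 = 5.42 × 10^-5 M
pH = −log[H+] = −log(5.42 × 10^-5) = 4.27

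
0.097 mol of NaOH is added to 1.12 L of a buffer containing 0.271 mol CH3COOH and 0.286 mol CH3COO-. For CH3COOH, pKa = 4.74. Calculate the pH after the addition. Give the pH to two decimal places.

OH- converts CH3COOH to CH3COO-: CH3COOH → 0.174 mol, CH3COO- → 0.383 mol.
pH = pKa + log(n_CH3COO-/n_CH3COOH) = 4.74 + log(0.383/0.174) = 4.74 + (+0.343)

pH = 5.08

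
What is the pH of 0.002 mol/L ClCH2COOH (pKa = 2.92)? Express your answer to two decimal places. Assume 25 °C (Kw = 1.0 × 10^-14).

ClCH2COOH ⇌ ClCH2COO- + H+
Ka = 10^(−2.92) = 1.20 × 10^-3
From the ICE table, Ka = [H+]²/(0.002 − [H+]) = 1.20 × 10^-3.
Here C₀/Ka ≈ 1.67, so the small-[H+] approximation fails. Use the quadratic:
[H+] = (−Ka + √(Ka² + 4·Ka·C₀))/2 = 1.06 × 10^-3 M
pH = −log(1.06 × 10^-3) = 2.97

pH = 2.97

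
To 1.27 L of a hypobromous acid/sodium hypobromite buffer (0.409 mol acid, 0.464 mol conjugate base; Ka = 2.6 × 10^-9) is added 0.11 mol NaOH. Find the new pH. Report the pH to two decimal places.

OH- converts HOBr to OBr-: HOBr → 0.299 mol, OBr- → 0.574 mol.
pKa = −log(2.6 × 10^-9) = 8.585
pH = pKa + log(n_OBr-/n_HOBr) = 8.585 + log(0.574/0.299) = 8.585 + (+0.283)

pH = 8.87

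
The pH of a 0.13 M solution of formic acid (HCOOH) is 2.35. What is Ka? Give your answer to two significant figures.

[H+] = 10^(-2.35) = 4.47 × 10^-3 M
At equilibrium [HA] = 0.13 − 4.47 × 10^-3 = 1.26 × 10^-1 M
Ka = [H+][A-]/[HA] = (4.47 × 10^-3)² / 1.26 × 10^-1 = 1.6 × 10^-4

Ka = 1.6 × 10^-4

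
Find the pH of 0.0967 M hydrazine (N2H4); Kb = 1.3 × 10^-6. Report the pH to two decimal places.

pH = 10.55

N2H4 + H2O ⇌ N2H5+ + OH-
From the ICE table, Kb = x²/(0.0967 − x) = 1.3 × 10^-6.
Since Kb ≪ C₀, x ≈ √(Kb·C₀) = 3.55 × 10^-4 M.
pOH = −log(3.55 × 10^-4) = 3.45; pH = 14.00 − 3.45 = 10.55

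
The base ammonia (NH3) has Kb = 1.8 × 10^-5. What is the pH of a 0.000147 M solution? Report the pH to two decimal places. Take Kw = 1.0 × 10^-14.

NH3 + H2O ⇌ NH4+ + OH-
From the ICE table, Kb = x²/(0.000147 − x) = 1.8 × 10^-5.
The 5% rule fails; solving x² + Kb·x − Kb·C₀ = 0 exactly:
x = [−1.8e-05 + √(1.8e-05² + 1.06e-08)]/2 = 4.32 × 10^-5 M
pOH = −log(4.32 × 10^-5) = 4.36; pH = 14.00 − 4.36 = 9.64

pH = 9.64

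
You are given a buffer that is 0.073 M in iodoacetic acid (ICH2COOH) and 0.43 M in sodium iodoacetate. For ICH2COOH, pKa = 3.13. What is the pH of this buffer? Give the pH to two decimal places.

pH = pKa + log([A⁻]/[HA]) = 3.13 + log(0.43/0.073)
pH = 3.13 + (+0.770) = 3.90

pH = 3.90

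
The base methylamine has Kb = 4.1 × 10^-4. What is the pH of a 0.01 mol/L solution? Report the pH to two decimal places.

pH = 11.26

CH3NH2 + H2O ⇌ CH3NH3+ + OH-
From the ICE table, Kb = x²/(0.01 − x) = 4.1 × 10^-4.
x is not negligible relative to C₀; solve x² + 0.00041·x − 4.1e-06 = 0.
x = (−Kb + √(Kb² + 4·Kb·C₀))/2 = 1.83 × 10^-3 M
pOH = 2.74, so pH = 14.00 − pOH = 11.26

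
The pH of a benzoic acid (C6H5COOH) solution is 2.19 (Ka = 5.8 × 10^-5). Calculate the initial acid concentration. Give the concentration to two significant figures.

[H+] = 10^(-2.19) = 6.46 × 10^-3 M = x
Ka = x²/(C₀ − x) ⇒ C₀ = x + x²/Ka
C₀ = 6.46 × 10^-3 + (6.46 × 10^-3)²/(5.8 × 10^-5) = 7.26 × 10^-1 M

C₀ = 7.3 × 10^-1 M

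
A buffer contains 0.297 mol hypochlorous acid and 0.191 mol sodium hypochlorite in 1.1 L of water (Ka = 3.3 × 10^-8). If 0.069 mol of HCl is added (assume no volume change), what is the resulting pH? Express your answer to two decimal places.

pH = 7.00

Added H+ converts OCl- to HOCl: HOCl → 0.366 mol, OCl- → 0.122 mol.
pKa = −log(3.3 × 10^-8) = 7.481
pH = pKa + log(n_OCl-/n_HOCl) = 7.481 + log(0.122/0.366) = 7.481 + (-0.477)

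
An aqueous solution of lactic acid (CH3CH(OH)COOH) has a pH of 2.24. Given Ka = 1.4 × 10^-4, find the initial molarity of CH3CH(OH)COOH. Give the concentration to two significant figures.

[H+] = 10^(-2.24) = 5.75 × 10^-3 M = x
Ka = x²/(C₀ − x) ⇒ C₀ = x + x²/Ka
C₀ = 5.75 × 10^-3 + (5.75 × 10^-3)²/(1.4 × 10^-4) = 2.42 × 10^-1 M

C₀ = 2.4 × 10^-1 M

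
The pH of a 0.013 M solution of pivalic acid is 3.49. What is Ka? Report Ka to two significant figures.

[H+] = 10^(-3.49) = 3.24 × 10^-4 M
At equilibrium [HA] = 0.013 − 3.24 × 10^-4 = 1.27 × 10^-2 M
Ka = [H+][A-]/[HA] = (3.24 × 10^-4)² / 1.27 × 10^-2 = 8.3 × 10^-6

Ka = 8.3 × 10^-6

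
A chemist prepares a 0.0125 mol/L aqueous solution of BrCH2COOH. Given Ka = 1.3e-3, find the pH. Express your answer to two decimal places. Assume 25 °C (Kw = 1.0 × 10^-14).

BrCH2COOH ⇌ BrCH2COO- + H+
From the ICE table, Ka = x²/(0.0125 − x) = 1.3 × 10^-3.
x is not negligible relative to C₀; solve x² + 0.0013·x − 1.62e-05 = 0.
x = (−Ka + √(Ka² + 4·Ka·C₀))/2 = 3.43 × 10^-3 M
pH = −log(3.43 × 10^-3) = 2.46

pH = 2.46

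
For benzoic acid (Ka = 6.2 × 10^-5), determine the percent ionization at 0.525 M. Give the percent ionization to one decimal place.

C6H5COOH ⇌ C6H5COO- + H+; let x = [H+] at equilibrium.
x ≈ √(Ka·C₀) = √(6.2 × 10^-5 × 0.525) = 5.71 × 10^-3 M
Fraction ionized = 5.71 × 10^-3 / 0.525 = 0.0109 → 1.1%

1.1%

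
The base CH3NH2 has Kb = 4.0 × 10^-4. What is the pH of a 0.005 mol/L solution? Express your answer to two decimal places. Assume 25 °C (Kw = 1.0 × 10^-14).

pH = 11.09

CH3NH2 + H2O ⇌ CH3NH3+ + OH-
From the ICE table, Kb = [OH-]²/(0.005 − [OH-]) = 4.0 × 10^-4.
The 5% rule fails; solving [OH-]² + Kb·[OH-] − Kb·C₀ = 0 exactly:
[OH-] = [−0.0004 + √(0.0004² + 8e-06)]/2 = 1.23 × 10^-3 M
pOH = −log(1.23 × 10^-3) = 2.91; pH = 14.00 − 2.91 = 11.09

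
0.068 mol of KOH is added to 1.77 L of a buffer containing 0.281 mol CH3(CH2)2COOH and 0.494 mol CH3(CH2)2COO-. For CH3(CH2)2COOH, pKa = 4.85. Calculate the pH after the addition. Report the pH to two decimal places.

pH = 5.27

After neutralization: n(CH3(CH2)2COOH) = 0.213 mol, n(CH3(CH2)2COO-) = 0.562 mol.
Henderson–Hasselbalch with mole ratio 0.562/0.213: pH = 4.85 + (+0.421)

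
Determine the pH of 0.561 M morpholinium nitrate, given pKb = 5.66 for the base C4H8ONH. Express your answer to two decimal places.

pH = 4.30

C4H8ONH2+ is the conjugate acid of the weak base C4H8ONH.
Kb = 10^(−5.66) = 2.19 × 10^-6
Ka = Kw/Kb = 1.0×10^-14 / 2.19 × 10^-6 = 4.57 × 10^-9
From the ICE table, Ka = [H+]²/(0.561 − [H+]) = 4.57 × 10^-9.
Since Ka ≪ C₀, [H+] ≈ √(Ka·C₀) = 5.06 × 10^-5 M.
Check: 0.009% ionized — well under 5%, approximation valid.
pH = −log[H+] = −log(5.06 × 10^-5) = 4.30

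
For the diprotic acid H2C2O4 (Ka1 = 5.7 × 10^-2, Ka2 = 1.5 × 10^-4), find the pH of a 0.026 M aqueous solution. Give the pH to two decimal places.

pH = 1.71

Since Ka1 ≫ Ka2, the first ionization dominates [H+].
Ka1 = x²/(0.026 − x) = 5.7 × 10^-2
Solving the quadratic: x = (−Ka1 + √(Ka1² + 4·Ka1·C₀))/2 = 1.94 × 10^-2 M
pH = −log(1.94 × 10^-2) = 1.71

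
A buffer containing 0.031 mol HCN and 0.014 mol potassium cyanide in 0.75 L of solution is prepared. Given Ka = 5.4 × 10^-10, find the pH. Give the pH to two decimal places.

pH = 8.92

pKa = −log(5.4 × 10^-10) = 9.268
Henderson–Hasselbalch: pH = pKa + log([CN-]/[HCN]) = 9.268 + log(0.014/0.031)
pH = 9.268 + (-0.345) = 8.92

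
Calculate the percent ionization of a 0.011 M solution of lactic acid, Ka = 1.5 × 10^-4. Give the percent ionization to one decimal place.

CH3CH(OH)COOH ⇌ CH3CH(OH)COO- + H+; let x = [H+] at equilibrium.
Ka = x²/(C₀ − x); solving the quadratic gives x = 1.21 × 10^-3 M.
Fraction ionized = 1.21 × 10^-3 / 0.011 = 0.1100 → 11.0%

11.0%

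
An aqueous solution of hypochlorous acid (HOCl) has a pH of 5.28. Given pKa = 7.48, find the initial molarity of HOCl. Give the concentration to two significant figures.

[H+] = 10^(-5.28) = 5.25 × 10^-6 M = x
Ka = 10^(−7.48) = 3.31 × 10^-8
Ka = x²/(C₀ − x) ⇒ C₀ = x + x²/Ka
C₀ = 5.25 × 10^-6 + (5.25 × 10^-6)²/(3.31 × 10^-8) = 8.38 × 10^-4 M

C₀ = 8.4 × 10^-4 M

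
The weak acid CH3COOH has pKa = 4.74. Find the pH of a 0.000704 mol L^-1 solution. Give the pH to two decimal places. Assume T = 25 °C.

CH3COOH ⇌ CH3COO- + H+
Ka = 10^(−4.74) = 1.82 × 10^-5
Ka = [H+]²/(0.000704 − [H+]) = 1.82 × 10^-5
Here C₀/Ka ≈ 38.7, so the small-[H+] approximation fails. Use the quadratic:
[H+] = [−1.82e-05 + √(1.82e-05² + 5.13e-08)]/2 = 1.04 × 10^-4 M
pH = −log[H+] = −log(1.04 × 10^-4) = 3.98

pH = 3.98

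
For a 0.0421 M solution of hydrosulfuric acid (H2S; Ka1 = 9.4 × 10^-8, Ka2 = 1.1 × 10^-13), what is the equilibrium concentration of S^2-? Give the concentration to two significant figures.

1.1 × 10^-13 M

First ionization gives [H+] ≈ [HS-] = 6.29 × 10^-5 M.
Second step: Ka2 = [H+][S^2-]/[HS-] ≈ [S^2-] (since [H+] ≈ [HS-]).
So [S^2-] ≈ Ka2.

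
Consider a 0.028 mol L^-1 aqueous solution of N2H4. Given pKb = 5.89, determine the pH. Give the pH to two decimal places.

pH = 10.28

N2H4 + H2O ⇌ N2H5+ + OH-
Kb = 10^(−5.89) = 1.29 × 10^-6
Kb = [OH-]²/(0.028 − [OH-]) = 1.29 × 10^-6
Since Kb ≪ C₀, [OH-] ≈ √(Kb·C₀) = 1.90 × 10^-4 M.
Check: 0.68% ionized — well under 5%, approximation valid.
pOH = 3.72, so pH = 14.00 − pOH = 10.28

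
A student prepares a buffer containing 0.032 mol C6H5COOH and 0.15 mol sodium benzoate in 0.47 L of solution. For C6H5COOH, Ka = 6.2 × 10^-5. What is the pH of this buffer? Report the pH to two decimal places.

pH = 4.88

pKa = −log(6.2 × 10^-5) = 4.208
Using pH = pKa + log([base]/[acid]) with [base]/[acid] = 0.15/0.032:
pH = 4.208 + (+0.671) = 4.88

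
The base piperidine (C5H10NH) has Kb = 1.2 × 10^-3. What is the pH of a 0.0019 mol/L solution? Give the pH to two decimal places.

pH = 11.01

C5H10NH + H2O ⇌ C5H10NH2+ + OH-
Kb = x²/(0.0019 − x) = 1.2 × 10^-3
The 5% rule fails; solving x² + Kb·x − Kb·C₀ = 0 exactly:
x = (−Kb + √(Kb² + 4·Kb·C₀))/2 = 1.02 × 10^-3 M
pOH = −log(1.02 × 10^-3) = 2.99; pH = 14.00 − 2.99 = 11.01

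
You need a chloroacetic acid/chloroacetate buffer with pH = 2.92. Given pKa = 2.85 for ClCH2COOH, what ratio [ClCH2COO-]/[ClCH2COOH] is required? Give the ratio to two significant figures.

pH = pKa + log(r) ⇒ log(r) = 2.92 − 2.85 = +0.07
r = [ClCH2COO-]/[ClCH2COOH] = 10^(+0.07) = 1.17

ratio = 1.2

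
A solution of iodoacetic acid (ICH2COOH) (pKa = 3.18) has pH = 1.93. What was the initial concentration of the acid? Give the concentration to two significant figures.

C₀ = 2.2 × 10^-1 M

[H+] = 10^(-1.93) = 1.17 × 10^-2 M = x
Ka = 10^(−3.18) = 6.61 × 10^-4
Ka = x²/(C₀ − x) ⇒ C₀ = x + x²/Ka
C₀ = 1.17 × 10^-2 + (1.17 × 10^-2)²/(6.61 × 10^-4) = 2.19 × 10^-1 M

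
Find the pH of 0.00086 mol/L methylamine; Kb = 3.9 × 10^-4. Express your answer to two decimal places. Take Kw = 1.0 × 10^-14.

pH = 10.62

CH3NH2 + H2O ⇌ CH3NH3+ + OH-
Kb = x²/(0.00086 − x) = 3.9 × 10^-4
The 5% rule fails; solving x² + Kb·x − Kb·C₀ = 0 exactly:
x = (−Kb + √(Kb² + 4·Kb·C₀))/2 = 4.16 × 10^-4 M
pOH = 3.38, so pH = 14.00 − pOH = 10.62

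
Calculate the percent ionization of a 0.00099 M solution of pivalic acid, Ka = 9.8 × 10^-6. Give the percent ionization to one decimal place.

9.5%

(CH3)3CCOOH ⇌ (CH3)3CCOO- + H+; let x = [H+] at equilibrium.
Ka = x²/(C₀ − x); solving the quadratic gives x = 9.37 × 10^-5 M.
% ionization = x/C₀ × 100% = 9.37 × 10^-5/0.00099 × 100% = 9.5%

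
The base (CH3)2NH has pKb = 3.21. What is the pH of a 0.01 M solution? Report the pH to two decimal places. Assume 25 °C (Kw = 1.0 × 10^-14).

pH = 11.34

(CH3)2NH + H2O ⇌ (CH3)2NH2+ + OH-
Kb = 10^(−3.21) = 6.17 × 10^-4
From the ICE table, Kb = x²/(0.01 − x) = 6.17 × 10^-4.
x is not negligible relative to C₀; solve x² + 0.000617·x − 6.17e-06 = 0.
x = [−0.000617 + √(0.000617² + 2.47e-05)]/2 = 2.19 × 10^-3 M
pOH = 2.66, so pH = 14.00 − pOH = 11.34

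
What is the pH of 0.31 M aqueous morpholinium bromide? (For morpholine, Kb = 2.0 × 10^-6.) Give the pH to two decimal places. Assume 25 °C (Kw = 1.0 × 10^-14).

pH = 4.40

C4H8ONH2+ is the conjugate acid of the weak base C4H8ONH.
Ka = Kw/Kb = 1.0×10^-14 / 2.0 × 10^-6 = 5.00 × 10^-9
Ka = x²/(0.31 − x) = 5.00 × 10^-9
Since Ka ≪ C₀, x ≈ √(Ka·C₀) = 3.94 × 10^-5 M.
(x/C₀ = 0.013% < 5%, so the approximation holds.)
pH = −log(3.94 × 10^-5) = 4.40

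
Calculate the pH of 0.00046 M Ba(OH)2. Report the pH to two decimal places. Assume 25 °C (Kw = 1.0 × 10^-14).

pH = 10.96

Ba(OH)2 is a strong base (each formula unit releases 2 OH-); [OH-] = 0.00092 M.
pOH = -log(0.00092) = 3.04
pH = 14.00 - 3.04 = 10.96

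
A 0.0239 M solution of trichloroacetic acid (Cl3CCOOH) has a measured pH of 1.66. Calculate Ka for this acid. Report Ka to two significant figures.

[H+] = 10^(-1.66) = 2.19 × 10^-2 M
At equilibrium [HA] = 0.0239 − 2.19 × 10^-2 = 2.00 × 10^-3 M
Ka = [H+][A-]/[HA] = (2.19 × 10^-2)² / 2.00 × 10^-3 = 2.4 × 10^-1

Ka = 2.4 × 10^-1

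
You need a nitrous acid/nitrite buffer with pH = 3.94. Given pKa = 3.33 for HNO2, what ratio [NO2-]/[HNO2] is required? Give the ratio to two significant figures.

ratio = 4.1

pH = pKa + log(r) ⇒ log(r) = 3.94 − 3.33 = +0.61
r = [NO2-]/[HNO2] = 10^(+0.61) = 4.07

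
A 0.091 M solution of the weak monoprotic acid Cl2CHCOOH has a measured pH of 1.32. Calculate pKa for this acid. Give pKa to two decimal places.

pKa = 1.27

[H+] = 10^(-1.32) = 4.79 × 10^-2 M
At equilibrium [HA] = 0.091 − 4.79 × 10^-2 = 4.31 × 10^-2 M
Ka = [H+][A-]/[HA] = (4.79 × 10^-2)² / 4.31 × 10^-2 = 5.32 × 10^-2
pKa = -log(5.32 × 10^-2) = 1.27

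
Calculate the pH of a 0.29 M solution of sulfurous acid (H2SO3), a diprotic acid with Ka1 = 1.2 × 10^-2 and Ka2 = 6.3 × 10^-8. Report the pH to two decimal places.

pH = 1.27

Since Ka1 ≫ Ka2, the first ionization dominates [H+].
Ka1 = x²/(0.29 − x) = 1.2 × 10^-2
Solving the quadratic: x = (−Ka1 + √(Ka1² + 4·Ka1·C₀))/2 = 5.33 × 10^-2 M
pH = −log(5.33 × 10^-2) = 1.27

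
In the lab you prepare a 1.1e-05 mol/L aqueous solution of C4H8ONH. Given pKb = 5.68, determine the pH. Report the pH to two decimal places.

pH = 8.59

C4H8ONH + H2O ⇌ C4H8ONH2+ + OH-
Kb = 10^(−5.68) = 2.09 × 10^-6
Kb = [OH-]²/(1.1e-05 − [OH-]) = 2.09 × 10^-6
The 5% rule fails; solving [OH-]² + Kb·[OH-] − Kb·C₀ = 0 exactly:
[OH-] = (−Kb + √(Kb² + 4·Kb·C₀))/2 = 3.86 × 10^-6 M
pOH = 5.41, so pH = 14.00 − pOH = 8.59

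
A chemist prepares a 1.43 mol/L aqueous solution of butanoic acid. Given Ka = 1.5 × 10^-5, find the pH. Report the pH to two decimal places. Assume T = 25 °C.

CH3(CH2)2COOH ⇌ CH3(CH2)2COO- + H+
From the ICE table, Ka = [H+]²/(1.43 − [H+]) = 1.5 × 10^-5.
Assume [H+] ≪ 1.43: [H+] ≈ √(1.5 × 10^-5 × 1.43) = 4.63 × 10^-3 M
Check: 0.32% ionized — well under 5%, approximation valid.
pH = −log(4.63 × 10^-3) = 2.33

pH = 2.33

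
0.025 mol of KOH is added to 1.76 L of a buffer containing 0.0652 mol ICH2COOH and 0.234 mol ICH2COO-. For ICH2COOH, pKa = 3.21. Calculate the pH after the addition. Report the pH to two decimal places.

After neutralization: n(ICH2COOH) = 0.0402 mol, n(ICH2COO-) = 0.259 mol.
Henderson–Hasselbalch with mole ratio 0.259/0.0402: pH = 3.21 + (+0.809)

pH = 4.02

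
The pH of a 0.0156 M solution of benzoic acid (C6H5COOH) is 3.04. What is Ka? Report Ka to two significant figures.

Ka = 5.7 × 10^-5

[H+] = 10^(-3.04) = 9.12 × 10^-4 M
At equilibrium [HA] = 0.0156 − 9.12 × 10^-4 = 1.47 × 10^-2 M
Ka = [H+][A-]/[HA] = (9.12 × 10^-4)² / 1.47 × 10^-2 = 5.7 × 10^-5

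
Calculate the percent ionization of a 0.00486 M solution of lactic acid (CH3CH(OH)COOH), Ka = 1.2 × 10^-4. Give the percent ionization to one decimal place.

CH3CH(OH)COOH ⇌ CH3CH(OH)COO- + H+; let x = [H+] at equilibrium.
Ka = x²/(C₀ − x); solving the quadratic gives x = 7.06 × 10^-4 M.
% ionization = x/C₀ × 100% = 7.06 × 10^-4/0.00486 × 100% = 14.5%

14.5%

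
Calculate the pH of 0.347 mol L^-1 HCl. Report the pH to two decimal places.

HCl is a strong acid and dissociates completely, so [H+] = 0.347 M.
pH = -log(0.347) = 0.46

pH = 0.46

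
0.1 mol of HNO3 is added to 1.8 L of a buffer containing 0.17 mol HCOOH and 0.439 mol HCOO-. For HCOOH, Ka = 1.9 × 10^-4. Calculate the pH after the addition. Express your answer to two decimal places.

After neutralization: n(HCOOH) = 0.27 mol, n(HCOO-) = 0.339 mol.
pKa = −log(1.9 × 10^-4) = 3.721
Henderson–Hasselbalch with mole ratio 0.339/0.27: pH = 3.721 + (+0.099)

pH = 3.82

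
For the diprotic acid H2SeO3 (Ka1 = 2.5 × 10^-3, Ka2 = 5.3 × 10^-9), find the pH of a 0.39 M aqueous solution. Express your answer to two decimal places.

Since Ka1 ≫ Ka2, the first ionization dominates [H+].
Ka1 = x²/(0.39 − x) = 2.5 × 10^-3
Solving the quadratic: x = (−Ka1 + √(Ka1² + 4·Ka1·C₀))/2 = 3.00 × 10^-2 M
pH = −log(3.00 × 10^-2) = 1.52

pH = 1.52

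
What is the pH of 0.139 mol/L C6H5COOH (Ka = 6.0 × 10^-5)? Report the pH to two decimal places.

pH = 2.54

C6H5COOH ⇌ C6H5COO- + H+
Ka = x²/(0.139 − x) = 6.0 × 10^-5
Neglecting x in the denominator: x = √(6.0 × 10^-5 × 0.139) = 2.89 × 10^-3 M
(x/C₀ = 2.1% < 5%, so the approximation holds.)
pH = −log[H+] = −log(2.89 × 10^-3) = 2.54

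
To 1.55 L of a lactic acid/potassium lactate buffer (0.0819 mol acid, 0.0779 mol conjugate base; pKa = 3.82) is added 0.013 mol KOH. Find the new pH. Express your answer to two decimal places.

OH- converts CH3CH(OH)COOH to CH3CH(OH)COO-: CH3CH(OH)COOH → 0.0689 mol, CH3CH(OH)COO- → 0.0909 mol.
Henderson–Hasselbalch with mole ratio 0.0909/0.0689: pH = 3.82 + (+0.120)

pH = 3.94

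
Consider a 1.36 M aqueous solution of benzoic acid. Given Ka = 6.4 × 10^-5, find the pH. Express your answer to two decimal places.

pH = 2.03

C6H5COOH ⇌ C6H5COO- + H+
From the ICE table, Ka = x²/(1.36 − x) = 6.4 × 10^-5.
Since Ka ≪ C₀, x ≈ √(Ka·C₀) = 9.33 × 10^-3 M.
(x/C₀ = 0.69% < 5%, so the approximation holds.)
pH = −log(9.33 × 10^-3) = 2.03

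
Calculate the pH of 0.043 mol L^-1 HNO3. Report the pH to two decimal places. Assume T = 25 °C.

pH = 1.37

HNO3 is a strong acid and dissociates completely, so [H+] = 0.043 M.
pH = -log(0.043) = 1.37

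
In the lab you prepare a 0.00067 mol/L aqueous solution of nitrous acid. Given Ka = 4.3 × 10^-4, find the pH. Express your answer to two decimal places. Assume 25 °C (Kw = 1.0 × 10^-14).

pH = 3.44

HNO2 ⇌ NO2- + H+
Ka = [H+]²/(0.00067 − [H+]) = 4.3 × 10^-4
Here C₀/Ka ≈ 1.56, so the small-[H+] approximation fails. Use the quadratic:
[H+] = [−0.00043 + √(0.00043² + 1.15e-06)]/2 = 3.63 × 10^-4 M
pH = −log[H+] = −log(3.63 × 10^-4) = 3.44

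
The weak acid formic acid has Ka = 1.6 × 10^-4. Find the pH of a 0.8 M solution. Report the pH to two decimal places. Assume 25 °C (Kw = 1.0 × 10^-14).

HCOOH ⇌ HCOO- + H+
From the ICE table, Ka = x²/(0.8 − x) = 1.6 × 10^-4.
Since Ka ≪ C₀, x ≈ √(Ka·C₀) = 1.13 × 10^-2 M.
Check: 1.4% ionized — well under 5%, approximation valid.
pH = −log[H+] = −log(1.13 × 10^-2) = 1.95

pH = 1.95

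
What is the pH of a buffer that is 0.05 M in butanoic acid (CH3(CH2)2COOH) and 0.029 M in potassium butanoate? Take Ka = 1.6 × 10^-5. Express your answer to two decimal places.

pH = 4.56

pKa = −log(1.6 × 10^-5) = 4.796
pH = pKa + log([A⁻]/[HA]) = 4.796 + log(0.029/0.05)
pH = 4.796 + (-0.237) = 4.56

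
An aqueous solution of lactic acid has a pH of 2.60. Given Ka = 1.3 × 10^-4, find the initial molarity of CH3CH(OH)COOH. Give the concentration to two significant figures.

C₀ = 5.1 × 10^-2 M

[H+] = 10^(-2.60) = 2.51 × 10^-3 M = x
Ka = x²/(C₀ − x) ⇒ C₀ = x + x²/Ka
C₀ = 2.51 × 10^-3 + (2.51 × 10^-3)²/(1.3 × 10^-4) = 5.10 × 10^-2 M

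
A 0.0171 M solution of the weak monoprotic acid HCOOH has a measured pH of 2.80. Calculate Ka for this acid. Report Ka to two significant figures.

[H+] = 10^(-2.80) = 1.58 × 10^-3 M
At equilibrium [HA] = 0.0171 − 1.58 × 10^-3 = 1.55 × 10^-2 M
Ka = [H+][A-]/[HA] = (1.58 × 10^-3)² / 1.55 × 10^-2 = 1.6 × 10^-4

Ka = 1.6 × 10^-4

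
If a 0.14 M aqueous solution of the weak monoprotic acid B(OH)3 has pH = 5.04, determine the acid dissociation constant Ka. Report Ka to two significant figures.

[H+] = 10^(-5.04) = 9.12 × 10^-6 M
At equilibrium [HA] = 0.14 − 9.12 × 10^-6 = 1.40 × 10^-1 M
Ka = [H+][A-]/[HA] = (9.12 × 10^-6)² / 1.40 × 10^-1 = 5.9 × 10^-10

Ka = 5.9 × 10^-10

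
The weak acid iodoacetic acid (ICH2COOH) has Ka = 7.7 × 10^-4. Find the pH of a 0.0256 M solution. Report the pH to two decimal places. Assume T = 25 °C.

pH = 2.39

ICH2COOH ⇌ ICH2COO- + H+
Ka = x²/(0.0256 − x) = 7.7 × 10^-4
x is not negligible relative to C₀; solve x² + 0.00077·x − 1.97e-05 = 0.
x = (−Ka + √(Ka² + 4·Ka·C₀))/2 = 4.07 × 10^-3 M
pH = −log[H+] = −log(4.07 × 10^-3) = 2.39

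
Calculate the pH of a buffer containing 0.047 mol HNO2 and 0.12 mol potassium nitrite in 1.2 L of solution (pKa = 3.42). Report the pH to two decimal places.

pH = 3.83

Using pH = pKa + log([base]/[acid]) with [base]/[acid] = 0.12/0.047:
pH = 3.42 + (+0.407) = 3.83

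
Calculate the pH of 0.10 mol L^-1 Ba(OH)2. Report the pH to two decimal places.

Ba(OH)2 is a strong base (each formula unit releases 2 OH-); [OH-] = 0.2 M.
pOH = -log(0.2) = 0.70
pH = 14.00 - 0.70 = 13.30

pH = 13.30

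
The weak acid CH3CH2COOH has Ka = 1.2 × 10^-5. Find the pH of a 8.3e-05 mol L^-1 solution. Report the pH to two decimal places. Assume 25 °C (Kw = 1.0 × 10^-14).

CH3CH2COOH ⇌ CH3CH2COO- + H+
From the ICE table, Ka = [H+]²/(8.3e-05 − [H+]) = 1.2 × 10^-5.
[H+] is not negligible relative to C₀; solve [H+]² + 1.2e-05·[H+] − 9.96e-10 = 0.
[H+] = [−1.2e-05 + √(1.2e-05² + 3.98e-09)]/2 = 2.61 × 10^-5 M
pH = −log[H+] = −log(2.61 × 10^-5) = 4.58

pH = 4.58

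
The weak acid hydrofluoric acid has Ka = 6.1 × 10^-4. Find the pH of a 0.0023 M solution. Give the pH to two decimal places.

HF ⇌ F- + H+
From the ICE table, Ka = x²/(0.0023 − x) = 6.1 × 10^-4.
Here C₀/Ka ≈ 3.77, so the small-x approximation fails. Use the quadratic:
x = (−Ka + √(Ka² + 4·Ka·C₀))/2 = 9.18 × 10^-4 M
pH = −log[H+] = −log(9.18 × 10^-4) = 3.04

pH = 3.04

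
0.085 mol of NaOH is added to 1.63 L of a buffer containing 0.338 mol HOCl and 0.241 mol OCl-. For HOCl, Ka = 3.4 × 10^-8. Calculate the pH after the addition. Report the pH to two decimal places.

pH = 7.58

OH- converts HOCl to OCl-: HOCl → 0.253 mol, OCl- → 0.326 mol.
pKa = −log(3.4 × 10^-8) = 7.469
pH = pKa + log(n_OCl-/n_HOCl) = 7.469 + log(0.326/0.253) = 7.469 + (+0.110)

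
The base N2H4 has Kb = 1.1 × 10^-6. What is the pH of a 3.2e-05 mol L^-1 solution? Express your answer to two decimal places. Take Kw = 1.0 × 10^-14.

N2H4 + H2O ⇌ N2H5+ + OH-
Let x = [OH-] at equilibrium. Kb = x²/(3.2e-05 − x).
The 5% rule fails; solving x² + Kb·x − Kb·C₀ = 0 exactly:
x = [−1.1e-06 + √(1.1e-06² + 1.41e-10)]/2 = 5.41 × 10^-6 M
pOH = −log(5.41 × 10^-6) = 5.27; pH = 14.00 − 5.27 = 8.73

pH = 8.73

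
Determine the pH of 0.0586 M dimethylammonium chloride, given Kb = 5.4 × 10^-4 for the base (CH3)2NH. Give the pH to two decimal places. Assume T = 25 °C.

pH = 5.98

(CH3)2NH2+ is the conjugate acid of the weak base (CH3)2NH.
Ka = Kw/Kb = 1.0×10^-14 / 5.4 × 10^-4 = 1.85 × 10^-11
From the ICE table, Ka = [H+]²/(0.0586 − [H+]) = 1.85 × 10^-11.
Neglecting [H+] in the denominator: [H+] = √(1.85 × 10^-11 × 0.0586) = 1.04 × 10^-6 M
([H+]/C₀ = 0.0018% < 5%, so the approximation holds.)
pH = −log[H+] = −log(1.04 × 10^-6) = 5.98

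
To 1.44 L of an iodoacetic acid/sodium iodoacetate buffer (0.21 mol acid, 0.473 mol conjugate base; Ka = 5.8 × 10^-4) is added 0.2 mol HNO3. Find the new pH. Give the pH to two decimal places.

pH = 3.06

Added H+ converts ICH2COO- to ICH2COOH: ICH2COOH → 0.41 mol, ICH2COO- → 0.273 mol.
pKa = −log(5.8 × 10^-4) = 3.237
Henderson–Hasselbalch with mole ratio 0.273/0.41: pH = 3.237 + (-0.177)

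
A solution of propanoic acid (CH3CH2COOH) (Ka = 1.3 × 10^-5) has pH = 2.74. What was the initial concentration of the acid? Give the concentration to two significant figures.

C₀ = 2.6 × 10^-1 M

[H+] = 10^(-2.74) = 1.82 × 10^-3 M = x
Ka = x²/(C₀ − x) ⇒ C₀ = x + x²/Ka
C₀ = 1.82 × 10^-3 + (1.82 × 10^-3)²/(1.3 × 10^-5) = 2.57 × 10^-1 M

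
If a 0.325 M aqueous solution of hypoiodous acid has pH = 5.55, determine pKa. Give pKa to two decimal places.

pKa = 10.61

[H+] = 10^(-5.55) = 2.82 × 10^-6 M
At equilibrium [HA] = 0.325 − 2.82 × 10^-6 = 3.25 × 10^-1 M
Ka = [H+][A-]/[HA] = (2.82 × 10^-6)² / 3.25 × 10^-1 = 2.45 × 10^-11
pKa = -log(2.45 × 10^-11) = 10.61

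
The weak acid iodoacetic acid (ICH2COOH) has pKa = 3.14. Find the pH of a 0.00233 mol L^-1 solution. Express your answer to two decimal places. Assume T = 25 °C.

ICH2COOH ⇌ ICH2COO- + H+
Ka = 10^(−3.14) = 7.24 × 10^-4
Ka = x²/(0.00233 − x) = 7.24 × 10^-4
x is not negligible relative to C₀; solve x² + 0.000724·x − 1.69e-06 = 0.
x = [−0.000724 + √(0.000724² + 6.75e-06)]/2 = 9.86 × 10^-4 M
pH = −log(9.86 × 10^-4) = 3.01

pH = 3.01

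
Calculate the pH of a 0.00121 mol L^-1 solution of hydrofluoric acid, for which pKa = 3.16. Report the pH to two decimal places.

HF ⇌ F- + H+
Ka = 10^(−3.16) = 6.92 × 10^-4
Ka = x²/(0.00121 − x) = 6.92 × 10^-4
x is not negligible relative to C₀; solve x² + 0.000692·x − 8.37e-07 = 0.
x = (−Ka + √(Ka² + 4·Ka·C₀))/2 = 6.32 × 10^-4 M
pH = −log(6.32 × 10^-4) = 3.20

pH = 3.20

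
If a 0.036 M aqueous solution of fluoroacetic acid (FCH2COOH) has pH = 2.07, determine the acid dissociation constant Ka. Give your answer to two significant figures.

Ka = 2.6 × 10^-3

[H+] = 10^(-2.07) = 8.51 × 10^-3 M
At equilibrium [HA] = 0.036 − 8.51 × 10^-3 = 2.75 × 10^-2 M
Ka = [H+][A-]/[HA] = (8.51 × 10^-3)² / 2.75 × 10^-2 = 2.6 × 10^-3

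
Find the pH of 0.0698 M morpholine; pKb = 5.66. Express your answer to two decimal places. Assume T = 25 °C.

C4H8ONH + H2O ⇌ C4H8ONH2+ + OH-
Kb = 10^(−5.66) = 2.19 × 10^-6
Kb = x²/(0.0698 − x) = 2.19 × 10^-6
Since Kb ≪ C₀, x ≈ √(Kb·C₀) = 3.91 × 10^-4 M.
Check: 0.56% ionized — well under 5%, approximation valid.
pOH = 3.41, so pH = 14.00 − pOH = 10.59

pH = 10.59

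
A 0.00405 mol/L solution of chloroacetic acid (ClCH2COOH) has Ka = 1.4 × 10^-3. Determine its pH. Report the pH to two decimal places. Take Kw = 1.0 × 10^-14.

pH = 2.75

ClCH2COOH ⇌ ClCH2COO- + H+
From the ICE table, Ka = [H+]²/(0.00405 − [H+]) = 1.4 × 10^-3.
[H+] is not negligible relative to C₀; solve [H+]² + 0.0014·[H+] − 5.67e-06 = 0.
[H+] = [−0.0014 + √(0.0014² + 2.27e-05)]/2 = 1.78 × 10^-3 M
pH = −log(1.78 × 10^-3) = 2.75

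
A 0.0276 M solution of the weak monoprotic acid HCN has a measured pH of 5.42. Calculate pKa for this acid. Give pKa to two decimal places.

[H+] = 10^(-5.42) = 3.80 × 10^-6 M
At equilibrium [HA] = 0.0276 − 3.80 × 10^-6 = 2.76 × 10^-2 M
Ka = [H+][A-]/[HA] = (3.80 × 10^-6)² / 2.76 × 10^-2 = 5.23 × 10^-10
pKa = -log(5.23 × 10^-10) = 9.28

pKa = 9.28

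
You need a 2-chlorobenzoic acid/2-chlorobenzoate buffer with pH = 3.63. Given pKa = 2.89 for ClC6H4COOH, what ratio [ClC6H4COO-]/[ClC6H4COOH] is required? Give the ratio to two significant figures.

pH = pKa + log(r) ⇒ log(r) = 3.63 − 2.89 = +0.74
r = [ClC6H4COO-]/[ClC6H4COOH] = 10^(+0.74) = 5.5

ratio = 5.5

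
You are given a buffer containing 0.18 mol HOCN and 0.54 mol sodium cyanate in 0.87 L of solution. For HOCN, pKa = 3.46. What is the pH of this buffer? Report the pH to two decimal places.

pH = 3.94

pH = pKa + log([A⁻]/[HA]) = 3.46 + log(0.54/0.18)
pH = 3.46 + (+0.477) = 3.94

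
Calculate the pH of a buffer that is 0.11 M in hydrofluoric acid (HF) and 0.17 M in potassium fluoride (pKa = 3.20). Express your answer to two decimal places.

pH = 3.39

Using pH = pKa + log([base]/[acid]) with [base]/[acid] = 0.17/0.11:
pH = 3.20 + (+0.189) = 3.39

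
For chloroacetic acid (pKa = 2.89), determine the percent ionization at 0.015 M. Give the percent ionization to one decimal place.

25.3%

ClCH2COOH ⇌ ClCH2COO- + H+; let x = [H+] at equilibrium.
Ka = 10^(−2.89) = 1.29 × 10^-3
Solve x² + 0.00129x − 1.93e-05 = 0 → x = 3.80 × 10^-3 M
% ionization = x/C₀ × 100% = 3.80 × 10^-3/0.015 × 100% = 25.3%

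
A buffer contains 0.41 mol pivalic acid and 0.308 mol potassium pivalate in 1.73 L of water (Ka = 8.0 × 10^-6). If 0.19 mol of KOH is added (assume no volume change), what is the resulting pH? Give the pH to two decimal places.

pH = 5.45

After neutralization: n((CH3)3CCOOH) = 0.22 mol, n((CH3)3CCOO-) = 0.498 mol.
pKa = −log(8.0 × 10^-6) = 5.097
Henderson–Hasselbalch with mole ratio 0.498/0.22: pH = 5.097 + (+0.355)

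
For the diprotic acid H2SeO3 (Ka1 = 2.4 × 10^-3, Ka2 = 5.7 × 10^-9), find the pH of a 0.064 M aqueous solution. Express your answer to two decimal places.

pH = 1.95

Ka1 ≫ Ka2, so treat the first dissociation as the only significant source of H+.
Ka1 = x²/(0.064 − x) = 2.4 × 10^-3
Solving the quadratic: x = (−Ka1 + √(Ka1² + 4·Ka1·C₀))/2 = 1.13 × 10^-2 M
pH = −log(1.13 × 10^-2) = 1.95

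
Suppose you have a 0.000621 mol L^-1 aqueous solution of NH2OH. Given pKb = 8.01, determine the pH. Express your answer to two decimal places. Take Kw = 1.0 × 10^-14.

pH = 8.39

NH2OH + H2O ⇌ NH3OH+ + OH-
Kb = 10^(−8.01) = 9.77 × 10^-9
From the ICE table, Kb = x²/(0.000621 − x) = 9.77 × 10^-9.
Assume x ≪ 0.000621: x ≈ √(9.77 × 10^-9 × 0.000621) = 2.46 × 10^-6 M
Check: 0.4% ionized — well under 5%, approximation valid.
pOH = 5.61, so pH = 14.00 − pOH = 8.39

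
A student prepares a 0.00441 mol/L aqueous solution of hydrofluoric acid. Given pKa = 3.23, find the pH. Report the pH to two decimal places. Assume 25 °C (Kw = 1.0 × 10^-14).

pH = 2.87

HF ⇌ F- + H+
Ka = 10^(−3.23) = 5.89 × 10^-4
From the ICE table, Ka = [H+]²/(0.00441 − [H+]) = 5.89 × 10^-4.
The 5% rule fails; solving [H+]² + Ka·[H+] − Ka·C₀ = 0 exactly:
[H+] = (−Ka + √(Ka² + 4·Ka·C₀))/2 = 1.34 × 10^-3 M
pH = −log(1.34 × 10^-3) = 2.87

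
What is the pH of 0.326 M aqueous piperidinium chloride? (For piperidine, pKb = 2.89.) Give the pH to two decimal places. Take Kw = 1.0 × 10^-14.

pH = 5.80

C5H10NH2+ is the conjugate acid of the weak base C5H10NH.
Kb = 10^(−2.89) = 1.29 × 10^-3
Ka = Kw/Kb = 1.0×10^-14 / 1.29 × 10^-3 = 7.75 × 10^-12
From the ICE table, Ka = x²/(0.326 − x) = 7.75 × 10^-12.
Since Ka ≪ C₀, x ≈ √(Ka·C₀) = 1.59 × 10^-6 M.
(x/C₀ = 0.00049% < 5%, so the approximation holds.)
pH = −log(1.59 × 10^-6) = 5.80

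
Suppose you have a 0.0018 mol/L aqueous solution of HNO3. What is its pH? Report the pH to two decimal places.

HNO3 is a strong acid and dissociates completely, so [H+] = 0.0018 M.
pH = -log(0.0018) = 2.74

pH = 2.74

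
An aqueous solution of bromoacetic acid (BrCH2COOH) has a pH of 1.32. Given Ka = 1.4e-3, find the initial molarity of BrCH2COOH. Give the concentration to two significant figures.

C₀ = 1.7 M

[H+] = 10^(-1.32) = 4.79 × 10^-2 M = x
Ka = x²/(C₀ − x) ⇒ C₀ = x + x²/Ka
C₀ = 4.79 × 10^-2 + (4.79 × 10^-2)²/(1.4 × 10^-3) = 1.69 M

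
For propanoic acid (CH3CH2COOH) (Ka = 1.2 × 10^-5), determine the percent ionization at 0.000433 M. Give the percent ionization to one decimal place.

15.3%

CH3CH2COOH ⇌ CH3CH2COO- + H+; let x = [H+] at equilibrium.
Ka = x²/(C₀ − x); solving the quadratic gives x = 6.63 × 10^-5 M.
Fraction ionized = 6.63 × 10^-5 / 0.000433 = 0.1531 → 15.3%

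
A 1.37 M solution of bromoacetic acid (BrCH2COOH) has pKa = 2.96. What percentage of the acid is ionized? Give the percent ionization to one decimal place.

BrCH2COOH ⇌ BrCH2COO- + H+; let x = [H+] at equilibrium.
Ka = 10^(−2.96) = 1.10 × 10^-3
x ≈ √(Ka·C₀) = √(1.10 × 10^-3 × 1.37) = 3.88 × 10^-2 M
% ionization = x/C₀ × 100% = 3.88 × 10^-2/1.37 × 100% = 2.8%

2.8%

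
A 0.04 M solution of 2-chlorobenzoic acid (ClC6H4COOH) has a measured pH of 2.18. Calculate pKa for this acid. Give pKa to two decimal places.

[H+] = 10^(-2.18) = 6.61 × 10^-3 M
At equilibrium [HA] = 0.04 − 6.61 × 10^-3 = 3.34 × 10^-2 M
Ka = [H+][A-]/[HA] = (6.61 × 10^-3)² / 3.34 × 10^-2 = 1.31 × 10^-3
pKa = -log(1.31 × 10^-3) = 2.88

pKa = 2.88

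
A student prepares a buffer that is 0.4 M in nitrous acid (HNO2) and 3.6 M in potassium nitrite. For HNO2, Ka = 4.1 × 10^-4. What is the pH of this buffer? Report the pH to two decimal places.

pH = 4.34

pKa = −log(4.1 × 10^-4) = 3.387
pH = pKa + log([A⁻]/[HA]) = 3.387 + log(3.6/0.4)
pH = 3.387 + (+0.954) = 4.34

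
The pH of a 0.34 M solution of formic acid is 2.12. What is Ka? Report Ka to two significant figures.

[H+] = 10^(-2.12) = 7.59 × 10^-3 M
At equilibrium [HA] = 0.34 − 7.59 × 10^-3 = 3.32 × 10^-1 M
Ka = [H+][A-]/[HA] = (7.59 × 10^-3)² / 3.32 × 10^-1 = 1.7 × 10^-4

Ka = 1.7 × 10^-4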